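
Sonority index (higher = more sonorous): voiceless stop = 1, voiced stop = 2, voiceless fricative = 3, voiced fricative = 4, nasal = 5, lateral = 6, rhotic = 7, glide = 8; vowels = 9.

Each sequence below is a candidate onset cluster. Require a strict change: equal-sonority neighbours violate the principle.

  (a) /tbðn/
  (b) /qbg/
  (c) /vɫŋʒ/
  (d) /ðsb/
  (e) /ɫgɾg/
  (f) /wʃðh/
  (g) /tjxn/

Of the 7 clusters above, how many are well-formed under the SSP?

(a) 1-2-4-5 → obeys
(b) 1-2-2 → violates
(c) 4-6-5-4 → violates
(d) 4-3-2 → violates
(e) 6-2-7-2 → violates
(f) 8-3-4-3 → violates
(g) 1-8-3-5 → violates

1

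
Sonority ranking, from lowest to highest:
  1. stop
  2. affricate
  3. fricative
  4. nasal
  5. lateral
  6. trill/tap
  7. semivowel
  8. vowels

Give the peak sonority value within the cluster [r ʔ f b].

/r/ — trill/tap, sonority 6.
/ʔ/ — stop, sonority 1.
/f/ — fricative, sonority 3.
/b/ — stop, sonority 1.
The maximum is 6.

6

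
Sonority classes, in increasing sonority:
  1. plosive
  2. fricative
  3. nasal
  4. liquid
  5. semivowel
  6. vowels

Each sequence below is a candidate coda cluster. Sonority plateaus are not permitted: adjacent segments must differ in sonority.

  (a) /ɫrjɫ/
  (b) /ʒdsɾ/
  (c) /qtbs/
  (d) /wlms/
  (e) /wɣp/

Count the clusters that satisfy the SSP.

(a) /ɫrjɫ/: profile 4-4-5-4 — violates.
(b) /ʒdsɾ/: profile 2-1-2-4 — violates.
(c) /qtbs/: profile 1-1-1-2 — violates.
(d) /wlms/: profile 5-4-3-2 — obeys.
(e) /wɣp/: profile 5-2-1 — obeys.

2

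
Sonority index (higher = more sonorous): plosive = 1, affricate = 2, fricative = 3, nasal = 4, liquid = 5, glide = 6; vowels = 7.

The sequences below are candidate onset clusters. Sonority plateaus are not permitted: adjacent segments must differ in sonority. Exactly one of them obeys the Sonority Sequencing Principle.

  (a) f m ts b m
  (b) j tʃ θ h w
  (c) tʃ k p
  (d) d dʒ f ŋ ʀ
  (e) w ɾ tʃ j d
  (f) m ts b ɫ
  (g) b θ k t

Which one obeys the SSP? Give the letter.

(a) 3-4-2-1-4 → violates
(b) 6-2-3-3-6 → violates
(c) 2-1-1 → violates
(d) 1-2-3-4-5 → obeys
(e) 6-5-2-6-1 → violates
(f) 4-2-1-5 → violates
(g) 1-3-1-1 → violates

d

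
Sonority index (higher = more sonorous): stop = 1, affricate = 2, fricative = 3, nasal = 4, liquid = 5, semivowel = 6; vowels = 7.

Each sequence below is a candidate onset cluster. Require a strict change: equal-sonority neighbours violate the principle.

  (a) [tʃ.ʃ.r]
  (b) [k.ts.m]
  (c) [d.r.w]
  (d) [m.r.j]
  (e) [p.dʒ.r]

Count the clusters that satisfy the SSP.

5

(a) sonority 2-3-5: well-formed.
(b) sonority 1-2-4: well-formed.
(c) sonority 1-5-6: well-formed.
(d) sonority 4-5-6: well-formed.
(e) sonority 1-2-5: well-formed.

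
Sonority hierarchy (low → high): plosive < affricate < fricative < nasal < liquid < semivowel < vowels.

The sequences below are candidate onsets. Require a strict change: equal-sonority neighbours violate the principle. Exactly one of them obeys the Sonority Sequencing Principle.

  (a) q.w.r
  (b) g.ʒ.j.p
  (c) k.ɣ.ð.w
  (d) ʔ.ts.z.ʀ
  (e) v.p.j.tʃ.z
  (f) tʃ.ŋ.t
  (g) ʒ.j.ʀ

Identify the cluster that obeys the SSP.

d

(a) sonority 1-6-5: ill-formed.
(b) sonority 1-3-6-1: ill-formed.
(c) sonority 1-3-3-6: ill-formed.
(d) sonority 1-2-3-5: well-formed.
(e) sonority 3-1-6-2-3: ill-formed.
(f) sonority 2-4-1: ill-formed.
(g) sonority 3-6-5: ill-formed.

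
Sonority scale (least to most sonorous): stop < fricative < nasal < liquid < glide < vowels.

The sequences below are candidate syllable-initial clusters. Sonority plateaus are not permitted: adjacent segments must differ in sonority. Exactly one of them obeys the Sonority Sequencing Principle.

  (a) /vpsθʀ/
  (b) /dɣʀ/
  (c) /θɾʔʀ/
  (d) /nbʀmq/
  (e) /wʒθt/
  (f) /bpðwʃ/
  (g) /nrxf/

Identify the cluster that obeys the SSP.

(a) /vpsθʀ/: profile 2-1-2-2-4 — violates.
(b) /dɣʀ/: profile 1-2-4 — obeys.
(c) /θɾʔʀ/: profile 2-4-1-4 — violates.
(d) /nbʀmq/: profile 3-1-4-3-1 — violates.
(e) /wʒθt/: profile 5-2-2-1 — violates.
(f) /bpðwʃ/: profile 1-1-2-5-2 — violates.
(g) /nrxf/: profile 3-4-2-2 — violates.

b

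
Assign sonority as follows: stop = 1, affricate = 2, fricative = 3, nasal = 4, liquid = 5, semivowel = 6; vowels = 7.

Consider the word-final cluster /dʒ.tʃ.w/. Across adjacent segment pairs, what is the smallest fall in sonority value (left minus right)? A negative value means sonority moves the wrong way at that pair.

/dʒ/ is an affricate (sonority 2).
/tʃ/ is an affricate (sonority 2).
/w/ is a semivowel (sonority 6).
/dʒ/→/tʃ/: change +0.
/tʃ/→/w/: change -4.
Minimum = -4.

-4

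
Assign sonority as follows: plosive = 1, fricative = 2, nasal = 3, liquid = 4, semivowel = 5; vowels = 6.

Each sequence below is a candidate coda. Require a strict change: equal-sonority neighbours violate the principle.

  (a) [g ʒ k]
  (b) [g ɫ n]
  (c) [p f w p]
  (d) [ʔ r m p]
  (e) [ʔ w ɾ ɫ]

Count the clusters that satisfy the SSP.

(a) sonority 1-2-1: ill-formed.
(b) sonority 1-4-3: ill-formed.
(c) sonority 1-2-5-1: ill-formed.
(d) sonority 1-4-3-1: ill-formed.
(e) sonority 1-5-4-4: ill-formed.

0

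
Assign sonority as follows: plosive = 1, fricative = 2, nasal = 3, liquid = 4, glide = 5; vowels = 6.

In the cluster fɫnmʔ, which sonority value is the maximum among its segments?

/f/ is a fricative (sonority 2).
/ɫ/ is a liquid (sonority 4).
/n/ is a nasal (sonority 3).
/m/ is a nasal (sonority 3).
/ʔ/ is a plosive (sonority 1).
The maximum is 4.

4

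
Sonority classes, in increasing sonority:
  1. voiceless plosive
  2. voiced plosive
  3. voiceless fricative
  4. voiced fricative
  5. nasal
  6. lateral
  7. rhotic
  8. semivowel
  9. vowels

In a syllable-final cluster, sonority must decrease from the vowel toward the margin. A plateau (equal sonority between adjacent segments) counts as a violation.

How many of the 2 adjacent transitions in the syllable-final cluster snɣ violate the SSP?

1

/s/: voiceless fricative = 3.
/n/: nasal = 5.
/ɣ/: voiced fricative = 4.
/s/→/n/: 3→5 (does not fall) — violation.
/n/→/ɣ/: 5→4 (falls) — ok.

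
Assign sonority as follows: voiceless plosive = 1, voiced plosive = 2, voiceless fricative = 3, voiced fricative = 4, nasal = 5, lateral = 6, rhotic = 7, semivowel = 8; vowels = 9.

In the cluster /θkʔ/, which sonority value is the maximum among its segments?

3

/θ/ — voiceless fricative, sonority 3.
/k/ — voiceless plosive, sonority 1.
/ʔ/ — voiceless plosive, sonority 1.
The maximum is 3.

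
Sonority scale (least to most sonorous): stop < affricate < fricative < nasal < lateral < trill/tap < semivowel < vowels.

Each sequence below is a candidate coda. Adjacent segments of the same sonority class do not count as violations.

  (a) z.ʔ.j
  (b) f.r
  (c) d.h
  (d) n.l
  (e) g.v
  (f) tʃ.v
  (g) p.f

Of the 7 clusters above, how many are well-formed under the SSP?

0

(a) z.ʔ.j: profile 3-1-7 — violates.
(b) f.r: profile 3-6 — violates.
(c) d.h: profile 1-3 — violates.
(d) n.l: profile 4-5 — violates.
(e) g.v: profile 1-3 — violates.
(f) tʃ.v: profile 2-3 — violates.
(g) p.f: profile 1-3 — violates.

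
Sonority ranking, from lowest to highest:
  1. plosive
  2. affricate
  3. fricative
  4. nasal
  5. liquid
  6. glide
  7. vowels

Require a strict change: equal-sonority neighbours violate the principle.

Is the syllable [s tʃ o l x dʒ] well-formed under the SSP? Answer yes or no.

no

Onset: /s/ is a fricative (sonority 3), /tʃ/ is an affricate (sonority 2); then the nucleus /o/ (sonority 7).
Onset profile 3-2-7 — does not strictly rise throughout.
Coda: /l/ is a liquid (sonority 5), /x/ is a fricative (sonority 3), /dʒ/ is an affricate (sonority 2).
Coda profile 7-5-3-2 — falls from the nucleus.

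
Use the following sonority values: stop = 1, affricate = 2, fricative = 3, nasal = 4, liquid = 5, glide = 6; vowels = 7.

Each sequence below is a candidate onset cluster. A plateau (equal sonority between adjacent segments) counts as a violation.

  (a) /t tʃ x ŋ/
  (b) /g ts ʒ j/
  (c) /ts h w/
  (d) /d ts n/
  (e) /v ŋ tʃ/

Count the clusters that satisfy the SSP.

4

(a) /t tʃ x ŋ/: profile 1-2-3-4 — obeys.
(b) /g ts ʒ j/: profile 1-2-3-6 — obeys.
(c) /ts h w/: profile 2-3-6 — obeys.
(d) /d ts n/: profile 1-2-4 — obeys.
(e) /v ŋ tʃ/: profile 3-4-2 — violates.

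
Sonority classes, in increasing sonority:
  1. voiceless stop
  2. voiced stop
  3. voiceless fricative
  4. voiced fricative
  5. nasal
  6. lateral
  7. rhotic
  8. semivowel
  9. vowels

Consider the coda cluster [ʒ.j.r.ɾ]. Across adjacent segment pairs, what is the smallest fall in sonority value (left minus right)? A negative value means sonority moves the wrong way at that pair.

/ʒ/: voiced fricative = 4.
/j/: semivowel = 8.
/r/: rhotic = 7.
/ɾ/: rhotic = 7.
/ʒ/→/j/: change -4.
/j/→/r/: change +1.
/r/→/ɾ/: change +0.
Minimum = -4.

-4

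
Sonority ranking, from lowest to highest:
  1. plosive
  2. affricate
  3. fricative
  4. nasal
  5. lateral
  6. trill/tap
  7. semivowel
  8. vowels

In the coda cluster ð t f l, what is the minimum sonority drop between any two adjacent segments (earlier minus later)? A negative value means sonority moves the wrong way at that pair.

-2

/ð/ — fricative, sonority 3.
/t/ — plosive, sonority 1.
/f/ — fricative, sonority 3.
/l/ — lateral, sonority 5.
/ð/→/t/: change +2.
/t/→/f/: change -2.
/f/→/l/: change -2.
Minimum = -2.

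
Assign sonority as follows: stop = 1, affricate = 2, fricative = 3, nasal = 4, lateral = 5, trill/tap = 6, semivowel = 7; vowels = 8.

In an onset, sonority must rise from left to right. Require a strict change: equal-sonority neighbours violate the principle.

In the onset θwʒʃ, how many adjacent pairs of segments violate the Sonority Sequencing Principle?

2

/θ/: fricative = 3.
/w/: semivowel = 7.
/ʒ/: fricative = 3.
/ʃ/: fricative = 3.
/θ/→/w/: 3→7 (rises) — ok.
/w/→/ʒ/: 7→3 (does not rise) — violation.
/ʒ/→/ʃ/: 3→3 (plateau) — violation.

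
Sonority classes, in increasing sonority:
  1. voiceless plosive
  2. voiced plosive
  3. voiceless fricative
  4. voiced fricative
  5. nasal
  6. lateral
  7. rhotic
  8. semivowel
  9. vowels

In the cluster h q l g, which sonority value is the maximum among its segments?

6

/h/: voiceless fricative = 3.
/q/: voiceless plosive = 1.
/l/: lateral = 6.
/g/: voiced plosive = 2.
The maximum is 6.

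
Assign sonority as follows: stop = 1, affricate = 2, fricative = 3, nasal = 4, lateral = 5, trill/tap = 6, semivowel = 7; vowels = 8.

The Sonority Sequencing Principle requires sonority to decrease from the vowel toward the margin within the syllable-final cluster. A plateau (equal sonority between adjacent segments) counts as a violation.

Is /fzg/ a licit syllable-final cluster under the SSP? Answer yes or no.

no

/f/ is a fricative (sonority 3).
/z/ is a fricative (sonority 3).
/g/ is a stop (sonority 1).
The profile is 3-3-1. Between /f/ (3) and /z/ (3) sonority does not fall, so the cluster violates the SSP.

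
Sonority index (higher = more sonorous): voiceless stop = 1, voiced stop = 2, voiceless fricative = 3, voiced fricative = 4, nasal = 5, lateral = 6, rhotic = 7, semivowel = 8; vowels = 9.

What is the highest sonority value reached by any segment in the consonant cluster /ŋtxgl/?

6

/ŋ/ is a nasal (sonority 5).
/t/ is a voiceless stop (sonority 1).
/x/ is a voiceless fricative (sonority 3).
/g/ is a voiced stop (sonority 2).
/l/ is a lateral (sonority 6).
The maximum is 6.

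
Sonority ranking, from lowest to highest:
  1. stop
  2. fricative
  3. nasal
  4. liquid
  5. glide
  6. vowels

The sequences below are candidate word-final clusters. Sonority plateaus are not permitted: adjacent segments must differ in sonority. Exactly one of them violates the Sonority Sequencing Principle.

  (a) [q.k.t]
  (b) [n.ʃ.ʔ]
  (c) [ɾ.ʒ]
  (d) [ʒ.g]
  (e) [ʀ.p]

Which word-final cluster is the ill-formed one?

a

(a) sonority 1-1-1: ill-formed.
(b) sonority 3-2-1: well-formed.
(c) sonority 4-2: well-formed.
(d) sonority 2-1: well-formed.
(e) sonority 4-1: well-formed.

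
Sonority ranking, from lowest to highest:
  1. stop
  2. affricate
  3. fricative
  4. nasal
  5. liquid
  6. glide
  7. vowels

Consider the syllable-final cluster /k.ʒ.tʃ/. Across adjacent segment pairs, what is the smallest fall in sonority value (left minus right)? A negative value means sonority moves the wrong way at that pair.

-2

/k/ is a stop (sonority 1).
/ʒ/ is a fricative (sonority 3).
/tʃ/ is an affricate (sonority 2).
/k/→/ʒ/: change -2.
/ʒ/→/tʃ/: change +1.
Minimum = -2.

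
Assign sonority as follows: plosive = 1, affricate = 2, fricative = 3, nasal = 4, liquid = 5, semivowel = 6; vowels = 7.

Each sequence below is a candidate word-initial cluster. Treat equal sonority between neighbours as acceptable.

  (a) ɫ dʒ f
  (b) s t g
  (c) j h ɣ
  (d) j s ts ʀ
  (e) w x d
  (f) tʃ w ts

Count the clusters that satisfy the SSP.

(a) 5-2-3 → violates
(b) 3-1-1 → violates
(c) 6-3-3 → violates
(d) 6-3-2-5 → violates
(e) 6-3-1 → violates
(f) 2-6-2 → violates

0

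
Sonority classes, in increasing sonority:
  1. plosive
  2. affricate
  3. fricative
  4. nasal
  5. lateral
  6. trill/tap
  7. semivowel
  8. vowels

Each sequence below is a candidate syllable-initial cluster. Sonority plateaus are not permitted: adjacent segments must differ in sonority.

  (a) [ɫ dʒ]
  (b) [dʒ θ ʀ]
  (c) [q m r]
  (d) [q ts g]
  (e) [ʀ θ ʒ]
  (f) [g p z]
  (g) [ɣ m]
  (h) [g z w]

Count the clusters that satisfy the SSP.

4

(a) sonority 5-2: ill-formed.
(b) sonority 2-3-6: well-formed.
(c) sonority 1-4-6: well-formed.
(d) sonority 1-2-1: ill-formed.
(e) sonority 6-3-3: ill-formed.
(f) sonority 1-1-3: ill-formed.
(g) sonority 3-4: well-formed.
(h) sonority 1-3-7: well-formed.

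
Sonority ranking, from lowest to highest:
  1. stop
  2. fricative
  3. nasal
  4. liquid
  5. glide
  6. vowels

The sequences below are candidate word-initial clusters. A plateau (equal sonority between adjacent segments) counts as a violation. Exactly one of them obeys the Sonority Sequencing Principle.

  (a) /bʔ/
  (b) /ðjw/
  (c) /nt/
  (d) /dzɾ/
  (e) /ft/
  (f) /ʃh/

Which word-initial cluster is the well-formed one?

(a) 1-1 → violates
(b) 2-5-5 → violates
(c) 3-1 → violates
(d) 1-2-4 → obeys
(e) 2-1 → violates
(f) 2-2 → violates

d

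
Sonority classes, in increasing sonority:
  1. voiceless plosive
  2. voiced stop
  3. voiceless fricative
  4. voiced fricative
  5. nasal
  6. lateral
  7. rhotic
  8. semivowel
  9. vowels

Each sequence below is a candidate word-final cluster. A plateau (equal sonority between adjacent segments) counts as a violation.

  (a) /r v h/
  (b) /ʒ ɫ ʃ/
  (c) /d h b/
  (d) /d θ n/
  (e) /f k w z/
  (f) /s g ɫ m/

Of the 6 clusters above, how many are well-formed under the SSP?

(a) /r v h/: profile 7-4-3 — obeys.
(b) /ʒ ɫ ʃ/: profile 4-6-3 — violates.
(c) /d h b/: profile 2-3-2 — violates.
(d) /d θ n/: profile 2-3-5 — violates.
(e) /f k w z/: profile 3-1-8-4 — violates.
(f) /s g ɫ m/: profile 3-2-6-5 — violates.

1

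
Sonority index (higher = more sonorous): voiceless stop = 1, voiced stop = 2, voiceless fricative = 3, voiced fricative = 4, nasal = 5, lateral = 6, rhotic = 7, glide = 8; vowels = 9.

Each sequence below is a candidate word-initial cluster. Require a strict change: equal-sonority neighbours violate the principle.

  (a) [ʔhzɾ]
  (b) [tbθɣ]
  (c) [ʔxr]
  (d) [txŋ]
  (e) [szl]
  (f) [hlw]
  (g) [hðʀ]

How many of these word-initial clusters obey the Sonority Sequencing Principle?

7

(a) sonority 1-3-4-7: well-formed.
(b) sonority 1-2-3-4: well-formed.
(c) sonority 1-3-7: well-formed.
(d) sonority 1-3-5: well-formed.
(e) sonority 3-4-6: well-formed.
(f) sonority 3-6-8: well-formed.
(g) sonority 3-4-7: well-formed.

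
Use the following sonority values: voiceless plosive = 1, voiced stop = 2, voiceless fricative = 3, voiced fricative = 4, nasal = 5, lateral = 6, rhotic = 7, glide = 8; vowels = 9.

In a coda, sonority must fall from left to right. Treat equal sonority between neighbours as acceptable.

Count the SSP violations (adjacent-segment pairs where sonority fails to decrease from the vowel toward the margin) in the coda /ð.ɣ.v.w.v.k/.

/ð/: voiced fricative = 4.
/ɣ/: voiced fricative = 4.
/v/: voiced fricative = 4.
/w/: glide = 8.
/v/: voiced fricative = 4.
/k/: voiceless plosive = 1.
/ð/→/ɣ/: 4→4 (plateau, allowed) — ok.
/ɣ/→/v/: 4→4 (plateau, allowed) — ok.
/v/→/w/: 4→8 (does not fall) — violation.
/w/→/v/: 8→4 (falls) — ok.
/v/→/k/: 4→1 (falls) — ok.

1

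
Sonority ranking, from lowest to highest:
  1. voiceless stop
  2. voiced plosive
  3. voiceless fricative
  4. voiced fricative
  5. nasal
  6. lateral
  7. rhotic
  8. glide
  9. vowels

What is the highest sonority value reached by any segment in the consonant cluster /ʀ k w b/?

8

/ʀ/ — rhotic, sonority 7.
/k/ — voiceless stop, sonority 1.
/w/ — glide, sonority 8.
/b/ — voiced plosive, sonority 2.
The maximum is 8.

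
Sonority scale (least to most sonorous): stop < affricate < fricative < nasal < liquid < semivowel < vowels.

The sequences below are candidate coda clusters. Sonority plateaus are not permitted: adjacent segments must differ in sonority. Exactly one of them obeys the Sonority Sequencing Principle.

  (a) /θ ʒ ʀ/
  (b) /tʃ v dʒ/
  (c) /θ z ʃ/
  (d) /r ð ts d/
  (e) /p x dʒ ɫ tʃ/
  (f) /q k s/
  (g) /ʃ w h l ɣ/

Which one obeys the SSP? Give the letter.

(a) /θ ʒ ʀ/: profile 3-3-5 — violates.
(b) /tʃ v dʒ/: profile 2-3-2 — violates.
(c) /θ z ʃ/: profile 3-3-3 — violates.
(d) /r ð ts d/: profile 5-3-2-1 — obeys.
(e) /p x dʒ ɫ tʃ/: profile 1-3-2-5-2 — violates.
(f) /q k s/: profile 1-1-3 — violates.
(g) /ʃ w h l ɣ/: profile 3-6-3-5-3 — violates.

d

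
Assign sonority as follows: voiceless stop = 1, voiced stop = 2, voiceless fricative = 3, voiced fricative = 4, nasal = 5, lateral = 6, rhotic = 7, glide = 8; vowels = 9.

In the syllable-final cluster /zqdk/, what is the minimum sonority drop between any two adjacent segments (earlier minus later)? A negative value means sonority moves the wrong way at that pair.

-1

/z/ — voiced fricative, sonority 4.
/q/ — voiceless stop, sonority 1.
/d/ — voiced stop, sonority 2.
/k/ — voiceless stop, sonority 1.
/z/→/q/: change +3.
/q/→/d/: change -1.
/d/→/k/: change +1.
Minimum = -1.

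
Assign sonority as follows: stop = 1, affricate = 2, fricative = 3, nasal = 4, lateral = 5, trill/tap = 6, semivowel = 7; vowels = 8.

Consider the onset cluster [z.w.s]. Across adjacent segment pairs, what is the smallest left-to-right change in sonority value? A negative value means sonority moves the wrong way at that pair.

-4

/z/: fricative = 3.
/w/: semivowel = 7.
/s/: fricative = 3.
/z/→/w/: change +4.
/w/→/s/: change -4.
Minimum = -4.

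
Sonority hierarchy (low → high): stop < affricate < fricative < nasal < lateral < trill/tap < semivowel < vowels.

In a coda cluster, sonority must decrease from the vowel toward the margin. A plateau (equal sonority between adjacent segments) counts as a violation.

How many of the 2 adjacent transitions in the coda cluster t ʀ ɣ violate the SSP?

1

/t/: stop = 1.
/ʀ/: trill/tap = 6.
/ɣ/: fricative = 3.
/t/→/ʀ/: 1→6 (does not fall) — violation.
/ʀ/→/ɣ/: 6→3 (falls) — ok.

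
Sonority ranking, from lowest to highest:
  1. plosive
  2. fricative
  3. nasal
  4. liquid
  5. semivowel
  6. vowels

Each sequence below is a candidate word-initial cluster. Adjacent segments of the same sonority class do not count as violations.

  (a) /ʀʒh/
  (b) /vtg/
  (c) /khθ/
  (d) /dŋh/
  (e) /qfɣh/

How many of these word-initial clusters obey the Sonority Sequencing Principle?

2

(a) /ʀʒh/: profile 4-2-2 — violates.
(b) /vtg/: profile 2-1-1 — violates.
(c) /khθ/: profile 1-2-2 — obeys.
(d) /dŋh/: profile 1-3-2 — violates.
(e) /qfɣh/: profile 1-2-2-2 — obeys.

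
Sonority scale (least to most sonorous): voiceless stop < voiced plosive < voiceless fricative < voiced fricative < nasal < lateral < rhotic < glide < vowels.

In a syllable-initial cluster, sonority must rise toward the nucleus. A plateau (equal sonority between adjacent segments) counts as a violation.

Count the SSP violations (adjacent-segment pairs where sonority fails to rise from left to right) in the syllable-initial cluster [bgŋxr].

/b/ is a voiced plosive (sonority 2).
/g/ is a voiced plosive (sonority 2).
/ŋ/ is a nasal (sonority 5).
/x/ is a voiceless fricative (sonority 3).
/r/ is a rhotic (sonority 7).
/b/→/g/: 2→2 (plateau) — violation.
/g/→/ŋ/: 2→5 (rises) — ok.
/ŋ/→/x/: 5→3 (does not rise) — violation.
/x/→/r/: 3→7 (rises) — ok.

2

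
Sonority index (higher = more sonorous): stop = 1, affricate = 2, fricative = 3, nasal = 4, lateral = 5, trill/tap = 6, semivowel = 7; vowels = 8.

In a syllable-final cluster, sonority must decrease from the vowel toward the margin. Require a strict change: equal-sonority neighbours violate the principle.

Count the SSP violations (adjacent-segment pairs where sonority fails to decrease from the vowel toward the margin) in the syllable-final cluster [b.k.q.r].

3

/b/: stop = 1.
/k/: stop = 1.
/q/: stop = 1.
/r/: trill/tap = 6.
/b/→/k/: 1→1 (plateau) — violation.
/k/→/q/: 1→1 (plateau) — violation.
/q/→/r/: 1→6 (does not fall) — violation.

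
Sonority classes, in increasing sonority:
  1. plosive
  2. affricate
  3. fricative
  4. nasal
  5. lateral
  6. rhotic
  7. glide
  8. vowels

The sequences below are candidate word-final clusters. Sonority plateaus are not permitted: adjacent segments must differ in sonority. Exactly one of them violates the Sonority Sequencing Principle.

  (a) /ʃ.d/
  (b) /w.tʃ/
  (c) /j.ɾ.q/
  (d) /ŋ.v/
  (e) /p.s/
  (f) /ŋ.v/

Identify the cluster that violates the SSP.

(a) /ʃ.d/: profile 3-1 — obeys.
(b) /w.tʃ/: profile 7-2 — obeys.
(c) /j.ɾ.q/: profile 7-6-1 — obeys.
(d) /ŋ.v/: profile 4-3 — obeys.
(e) /p.s/: profile 1-3 — violates.
(f) /ŋ.v/: profile 4-3 — obeys.

e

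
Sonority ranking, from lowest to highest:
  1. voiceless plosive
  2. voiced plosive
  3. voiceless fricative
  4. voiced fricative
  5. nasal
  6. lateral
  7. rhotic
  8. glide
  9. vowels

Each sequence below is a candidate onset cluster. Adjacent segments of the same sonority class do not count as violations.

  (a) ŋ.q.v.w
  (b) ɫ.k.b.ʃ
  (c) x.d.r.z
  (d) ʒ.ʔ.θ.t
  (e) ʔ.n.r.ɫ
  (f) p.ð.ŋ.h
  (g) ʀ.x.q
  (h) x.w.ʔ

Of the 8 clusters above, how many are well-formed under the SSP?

0

(a) ŋ.q.v.w: profile 5-1-4-8 — violates.
(b) ɫ.k.b.ʃ: profile 6-1-2-3 — violates.
(c) x.d.r.z: profile 3-2-7-4 — violates.
(d) ʒ.ʔ.θ.t: profile 4-1-3-1 — violates.
(e) ʔ.n.r.ɫ: profile 1-5-7-6 — violates.
(f) p.ð.ŋ.h: profile 1-4-5-3 — violates.
(g) ʀ.x.q: profile 7-3-1 — violates.
(h) x.w.ʔ: profile 3-8-1 — violates.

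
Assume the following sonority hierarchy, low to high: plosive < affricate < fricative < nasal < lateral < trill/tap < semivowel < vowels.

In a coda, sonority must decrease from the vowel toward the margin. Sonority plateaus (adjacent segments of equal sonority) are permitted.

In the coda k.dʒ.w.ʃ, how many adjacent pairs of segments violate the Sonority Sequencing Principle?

2

/k/ — plosive, sonority 1.
/dʒ/ — affricate, sonority 2.
/w/ — semivowel, sonority 7.
/ʃ/ — fricative, sonority 3.
/k/→/dʒ/: 1→2 (does not fall) — violation.
/dʒ/→/w/: 2→7 (does not fall) — violation.
/w/→/ʃ/: 7→3 (falls) — ok.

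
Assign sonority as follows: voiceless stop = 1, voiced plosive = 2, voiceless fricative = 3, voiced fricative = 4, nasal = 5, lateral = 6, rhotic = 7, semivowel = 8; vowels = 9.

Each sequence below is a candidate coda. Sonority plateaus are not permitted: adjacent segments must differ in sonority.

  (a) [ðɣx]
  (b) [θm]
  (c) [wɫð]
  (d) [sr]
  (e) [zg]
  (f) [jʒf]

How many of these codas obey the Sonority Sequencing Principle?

3

(a) 4-4-3 → violates
(b) 3-5 → violates
(c) 8-6-4 → obeys
(d) 3-7 → violates
(e) 4-2 → obeys
(f) 8-4-3 → obeys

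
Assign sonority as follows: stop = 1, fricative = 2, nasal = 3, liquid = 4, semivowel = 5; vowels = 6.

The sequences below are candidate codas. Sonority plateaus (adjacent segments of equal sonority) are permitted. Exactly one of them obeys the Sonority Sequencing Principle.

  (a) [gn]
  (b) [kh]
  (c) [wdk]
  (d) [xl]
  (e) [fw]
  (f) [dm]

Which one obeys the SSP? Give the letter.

c

(a) sonority 1-3: ill-formed.
(b) sonority 1-2: ill-formed.
(c) sonority 5-1-1: well-formed.
(d) sonority 2-4: ill-formed.
(e) sonority 2-5: ill-formed.
(f) sonority 1-3: ill-formed.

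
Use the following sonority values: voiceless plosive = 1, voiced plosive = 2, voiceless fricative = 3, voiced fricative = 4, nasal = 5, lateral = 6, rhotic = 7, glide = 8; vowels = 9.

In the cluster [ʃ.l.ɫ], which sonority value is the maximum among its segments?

6

/ʃ/ — voiceless fricative, sonority 3.
/l/ — lateral, sonority 6.
/ɫ/ — lateral, sonority 6.
The maximum is 6.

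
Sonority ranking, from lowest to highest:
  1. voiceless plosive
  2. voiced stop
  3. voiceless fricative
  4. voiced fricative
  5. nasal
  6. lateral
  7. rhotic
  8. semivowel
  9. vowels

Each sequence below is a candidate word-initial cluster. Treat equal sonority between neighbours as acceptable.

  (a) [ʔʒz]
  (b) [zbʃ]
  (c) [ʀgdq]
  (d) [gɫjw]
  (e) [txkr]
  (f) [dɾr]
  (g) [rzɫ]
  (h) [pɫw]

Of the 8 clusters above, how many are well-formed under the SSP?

(a) [ʔʒz]: profile 1-4-4 — obeys.
(b) [zbʃ]: profile 4-2-3 — violates.
(c) [ʀgdq]: profile 7-2-2-1 — violates.
(d) [gɫjw]: profile 2-6-8-8 — obeys.
(e) [txkr]: profile 1-3-1-7 — violates.
(f) [dɾr]: profile 2-7-7 — obeys.
(g) [rzɫ]: profile 7-4-6 — violates.
(h) [pɫw]: profile 1-6-8 — obeys.

4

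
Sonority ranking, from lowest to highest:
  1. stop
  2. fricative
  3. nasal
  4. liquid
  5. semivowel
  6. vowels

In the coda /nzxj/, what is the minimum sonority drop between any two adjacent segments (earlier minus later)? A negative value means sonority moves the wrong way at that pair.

-3

/n/: nasal = 3.
/z/: fricative = 2.
/x/: fricative = 2.
/j/: semivowel = 5.
/n/→/z/: change +1.
/z/→/x/: change +0.
/x/→/j/: change -3.
Minimum = -3.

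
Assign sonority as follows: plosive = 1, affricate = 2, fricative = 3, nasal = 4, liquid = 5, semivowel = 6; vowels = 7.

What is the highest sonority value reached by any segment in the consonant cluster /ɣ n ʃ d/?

4

/ɣ/: fricative = 3.
/n/: nasal = 4.
/ʃ/: fricative = 3.
/d/: plosive = 1.
The maximum is 4.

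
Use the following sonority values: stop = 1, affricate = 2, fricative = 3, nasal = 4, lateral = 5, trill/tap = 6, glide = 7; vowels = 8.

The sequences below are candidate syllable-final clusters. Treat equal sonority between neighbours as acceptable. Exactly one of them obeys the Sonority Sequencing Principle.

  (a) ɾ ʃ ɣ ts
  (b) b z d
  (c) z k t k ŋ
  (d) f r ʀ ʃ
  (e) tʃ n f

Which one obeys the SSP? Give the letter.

a

(a) ɾ ʃ ɣ ts: profile 6-3-3-2 — obeys.
(b) b z d: profile 1-3-1 — violates.
(c) z k t k ŋ: profile 3-1-1-1-4 — violates.
(d) f r ʀ ʃ: profile 3-6-6-3 — violates.
(e) tʃ n f: profile 2-4-3 — violates.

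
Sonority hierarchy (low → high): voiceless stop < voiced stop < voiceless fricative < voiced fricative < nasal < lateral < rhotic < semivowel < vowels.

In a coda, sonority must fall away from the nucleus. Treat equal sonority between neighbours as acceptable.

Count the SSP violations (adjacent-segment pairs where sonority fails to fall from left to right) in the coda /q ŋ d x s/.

2

/q/: voiceless stop = 1.
/ŋ/: nasal = 5.
/d/: voiced stop = 2.
/x/: voiceless fricative = 3.
/s/: voiceless fricative = 3.
/q/→/ŋ/: 1→5 (does not fall) — violation.
/ŋ/→/d/: 5→2 (falls) — ok.
/d/→/x/: 2→3 (does not fall) — violation.
/x/→/s/: 3→3 (plateau, allowed) — ok.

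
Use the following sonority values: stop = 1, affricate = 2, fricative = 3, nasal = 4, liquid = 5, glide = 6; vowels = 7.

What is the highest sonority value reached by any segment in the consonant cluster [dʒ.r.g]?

/dʒ/: affricate = 2.
/r/: liquid = 5.
/g/: stop = 1.
The maximum is 5.

5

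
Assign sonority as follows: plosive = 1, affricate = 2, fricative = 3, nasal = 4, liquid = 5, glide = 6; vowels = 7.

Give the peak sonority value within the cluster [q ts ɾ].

5

/q/ — plosive, sonority 1.
/ts/ — affricate, sonority 2.
/ɾ/ — liquid, sonority 5.
The maximum is 5.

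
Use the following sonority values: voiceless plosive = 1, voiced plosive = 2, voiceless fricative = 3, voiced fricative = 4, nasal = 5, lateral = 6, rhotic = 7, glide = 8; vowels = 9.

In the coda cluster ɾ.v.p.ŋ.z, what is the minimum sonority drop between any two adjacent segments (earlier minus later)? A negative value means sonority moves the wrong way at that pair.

/ɾ/ — rhotic, sonority 7.
/v/ — voiced fricative, sonority 4.
/p/ — voiceless plosive, sonority 1.
/ŋ/ — nasal, sonority 5.
/z/ — voiced fricative, sonority 4.
/ɾ/→/v/: change +3.
/v/→/p/: change +3.
/p/→/ŋ/: change -4.
/ŋ/→/z/: change +1.
Minimum = -4.

-4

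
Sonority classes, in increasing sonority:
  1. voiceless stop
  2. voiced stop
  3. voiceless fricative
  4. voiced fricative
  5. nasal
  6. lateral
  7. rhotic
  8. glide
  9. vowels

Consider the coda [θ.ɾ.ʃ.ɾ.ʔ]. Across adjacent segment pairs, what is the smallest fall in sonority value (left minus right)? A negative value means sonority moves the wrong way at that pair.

/θ/ is a voiceless fricative (sonority 3).
/ɾ/ is a rhotic (sonority 7).
/ʃ/ is a voiceless fricative (sonority 3).
/ɾ/ is a rhotic (sonority 7).
/ʔ/ is a voiceless stop (sonority 1).
/θ/→/ɾ/: change -4.
/ɾ/→/ʃ/: change +4.
/ʃ/→/ɾ/: change -4.
/ɾ/→/ʔ/: change +6.
Minimum = -4.

-4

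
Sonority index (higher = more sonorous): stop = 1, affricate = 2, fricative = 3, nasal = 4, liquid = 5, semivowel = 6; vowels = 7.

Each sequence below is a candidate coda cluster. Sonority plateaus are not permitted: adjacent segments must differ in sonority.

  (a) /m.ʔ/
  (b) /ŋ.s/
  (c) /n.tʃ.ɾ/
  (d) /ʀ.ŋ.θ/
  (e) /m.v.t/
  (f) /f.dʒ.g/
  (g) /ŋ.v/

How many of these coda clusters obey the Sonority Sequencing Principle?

6

(a) /m.ʔ/: profile 4-1 — obeys.
(b) /ŋ.s/: profile 4-3 — obeys.
(c) /n.tʃ.ɾ/: profile 4-2-5 — violates.
(d) /ʀ.ŋ.θ/: profile 5-4-3 — obeys.
(e) /m.v.t/: profile 4-3-1 — obeys.
(f) /f.dʒ.g/: profile 3-2-1 — obeys.
(g) /ŋ.v/: profile 4-3 — obeys.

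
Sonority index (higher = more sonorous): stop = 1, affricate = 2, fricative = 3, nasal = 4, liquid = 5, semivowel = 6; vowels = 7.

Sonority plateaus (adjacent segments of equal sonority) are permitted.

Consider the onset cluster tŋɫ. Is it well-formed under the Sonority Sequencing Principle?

/t/ — stop, sonority 1.
/ŋ/ — nasal, sonority 4.
/ɫ/ — liquid, sonority 5.
The profile 1-4-5 strictly rises, so the onset cluster satisfies the SSP.

yes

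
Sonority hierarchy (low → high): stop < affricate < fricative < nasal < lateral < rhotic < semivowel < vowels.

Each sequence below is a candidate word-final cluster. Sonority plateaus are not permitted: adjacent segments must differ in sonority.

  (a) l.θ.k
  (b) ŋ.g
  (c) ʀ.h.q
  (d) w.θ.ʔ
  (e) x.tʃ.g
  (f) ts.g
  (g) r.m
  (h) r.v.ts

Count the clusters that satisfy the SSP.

8

(a) sonority 5-3-1: well-formed.
(b) sonority 4-1: well-formed.
(c) sonority 6-3-1: well-formed.
(d) sonority 7-3-1: well-formed.
(e) sonority 3-2-1: well-formed.
(f) sonority 2-1: well-formed.
(g) sonority 6-4: well-formed.
(h) sonority 6-3-2: well-formed.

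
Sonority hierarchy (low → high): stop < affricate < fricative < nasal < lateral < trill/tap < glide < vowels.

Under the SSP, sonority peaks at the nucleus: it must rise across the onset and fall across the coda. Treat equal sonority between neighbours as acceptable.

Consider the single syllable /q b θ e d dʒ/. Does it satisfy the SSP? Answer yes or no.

no

Onset: /q/ is a stop (sonority 1), /b/ is a stop (sonority 1), /θ/ is a fricative (sonority 3); then the nucleus /e/ (sonority 8).
Onset profile 1-1-3-8 — rises to the nucleus.
Coda: /d/ is a stop (sonority 1), /dʒ/ is an affricate (sonority 2).
Coda profile 8-1-2 — does not fall throughout.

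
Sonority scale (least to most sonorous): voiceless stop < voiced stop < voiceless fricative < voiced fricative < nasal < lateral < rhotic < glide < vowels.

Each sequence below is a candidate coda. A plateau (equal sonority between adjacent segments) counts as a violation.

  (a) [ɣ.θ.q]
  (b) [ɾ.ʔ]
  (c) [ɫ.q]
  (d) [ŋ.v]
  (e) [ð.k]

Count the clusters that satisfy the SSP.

5

(a) [ɣ.θ.q]: profile 4-3-1 — obeys.
(b) [ɾ.ʔ]: profile 7-1 — obeys.
(c) [ɫ.q]: profile 6-1 — obeys.
(d) [ŋ.v]: profile 5-4 — obeys.
(e) [ð.k]: profile 4-1 — obeys.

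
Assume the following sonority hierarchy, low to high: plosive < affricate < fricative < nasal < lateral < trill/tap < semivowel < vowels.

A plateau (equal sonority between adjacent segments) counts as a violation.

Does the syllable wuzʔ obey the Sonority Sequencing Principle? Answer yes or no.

Onset: /w/ is a semivowel (sonority 7); then the nucleus /u/ (sonority 8).
Onset profile 7-8 — rises to the nucleus.
Coda: /z/ is a fricative (sonority 3), /ʔ/ is a plosive (sonority 1).
Coda profile 8-3-1 — falls from the nucleus.

yes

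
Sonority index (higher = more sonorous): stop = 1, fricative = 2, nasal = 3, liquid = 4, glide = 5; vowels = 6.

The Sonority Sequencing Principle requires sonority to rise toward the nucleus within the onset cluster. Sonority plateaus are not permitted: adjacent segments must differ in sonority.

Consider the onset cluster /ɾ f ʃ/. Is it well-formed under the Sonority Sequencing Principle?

/ɾ/ — liquid, sonority 4.
/f/ — fricative, sonority 2.
/ʃ/ — fricative, sonority 2.
The profile is 4-2-2. Between /ɾ/ (4) and /f/ (2) sonority does not rise, so the cluster violates the SSP.

no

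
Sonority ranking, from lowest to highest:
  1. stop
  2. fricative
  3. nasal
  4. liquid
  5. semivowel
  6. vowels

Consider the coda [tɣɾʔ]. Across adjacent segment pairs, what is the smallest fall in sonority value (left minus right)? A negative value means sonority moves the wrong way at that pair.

-2

/t/ is a stop (sonority 1).
/ɣ/ is a fricative (sonority 2).
/ɾ/ is a liquid (sonority 4).
/ʔ/ is a stop (sonority 1).
/t/→/ɣ/: change -1.
/ɣ/→/ɾ/: change -2.
/ɾ/→/ʔ/: change +3.
Minimum = -2.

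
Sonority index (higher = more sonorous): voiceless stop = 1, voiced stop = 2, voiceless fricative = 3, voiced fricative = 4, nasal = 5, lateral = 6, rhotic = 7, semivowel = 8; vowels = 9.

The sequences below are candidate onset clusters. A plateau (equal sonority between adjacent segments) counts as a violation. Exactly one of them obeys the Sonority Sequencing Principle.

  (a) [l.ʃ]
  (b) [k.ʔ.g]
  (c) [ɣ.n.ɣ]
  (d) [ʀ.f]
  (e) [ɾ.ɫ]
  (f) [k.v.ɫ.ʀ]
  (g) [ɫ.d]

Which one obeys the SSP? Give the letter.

f

(a) 6-3 → violates
(b) 1-1-2 → violates
(c) 4-5-4 → violates
(d) 7-3 → violates
(e) 7-6 → violates
(f) 1-4-6-7 → obeys
(g) 6-2 → violates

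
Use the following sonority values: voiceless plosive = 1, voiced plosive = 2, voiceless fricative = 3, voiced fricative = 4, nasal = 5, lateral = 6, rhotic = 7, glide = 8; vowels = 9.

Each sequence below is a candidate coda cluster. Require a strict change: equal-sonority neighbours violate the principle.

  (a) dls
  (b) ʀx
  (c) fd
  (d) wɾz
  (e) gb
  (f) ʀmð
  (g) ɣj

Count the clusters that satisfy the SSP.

4

(a) sonority 2-6-3: ill-formed.
(b) sonority 7-3: well-formed.
(c) sonority 3-2: well-formed.
(d) sonority 8-7-4: well-formed.
(e) sonority 2-2: ill-formed.
(f) sonority 7-5-4: well-formed.
(g) sonority 4-8: ill-formed.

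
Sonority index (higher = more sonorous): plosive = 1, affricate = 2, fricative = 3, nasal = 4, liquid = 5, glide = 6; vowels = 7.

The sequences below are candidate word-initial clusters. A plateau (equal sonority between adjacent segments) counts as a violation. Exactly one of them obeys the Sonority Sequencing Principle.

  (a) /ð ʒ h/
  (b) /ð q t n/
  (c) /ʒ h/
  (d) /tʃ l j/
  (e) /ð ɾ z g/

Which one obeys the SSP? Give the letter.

(a) sonority 3-3-3: ill-formed.
(b) sonority 3-1-1-4: ill-formed.
(c) sonority 3-3: ill-formed.
(d) sonority 2-5-6: well-formed.
(e) sonority 3-5-3-1: ill-formed.

d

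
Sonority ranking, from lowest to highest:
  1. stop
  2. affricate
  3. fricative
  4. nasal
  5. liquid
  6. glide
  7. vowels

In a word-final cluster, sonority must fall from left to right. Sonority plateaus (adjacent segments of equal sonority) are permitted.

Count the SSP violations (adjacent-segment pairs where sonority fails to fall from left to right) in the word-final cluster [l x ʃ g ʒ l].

2

/l/ is a liquid (sonority 5).
/x/ is a fricative (sonority 3).
/ʃ/ is a fricative (sonority 3).
/g/ is a stop (sonority 1).
/ʒ/ is a fricative (sonority 3).
/l/ is a liquid (sonority 5).
/l/→/x/: 5→3 (falls) — ok.
/x/→/ʃ/: 3→3 (plateau, allowed) — ok.
/ʃ/→/g/: 3→1 (falls) — ok.
/g/→/ʒ/: 1→3 (does not fall) — violation.
/ʒ/→/l/: 3→5 (does not fall) — violation.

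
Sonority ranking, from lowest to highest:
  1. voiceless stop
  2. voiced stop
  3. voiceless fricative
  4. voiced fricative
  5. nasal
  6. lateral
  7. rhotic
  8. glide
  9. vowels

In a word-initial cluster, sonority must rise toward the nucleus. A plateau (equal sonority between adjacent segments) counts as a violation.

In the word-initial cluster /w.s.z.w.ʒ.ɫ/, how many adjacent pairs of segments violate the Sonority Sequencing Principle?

2

/w/ — glide, sonority 8.
/s/ — voiceless fricative, sonority 3.
/z/ — voiced fricative, sonority 4.
/w/ — glide, sonority 8.
/ʒ/ — voiced fricative, sonority 4.
/ɫ/ — lateral, sonority 6.
/w/→/s/: 8→3 (does not rise) — violation.
/s/→/z/: 3→4 (rises) — ok.
/z/→/w/: 4→8 (rises) — ok.
/w/→/ʒ/: 8→4 (does not rise) — violation.
/ʒ/→/ɫ/: 4→6 (rises) — ok.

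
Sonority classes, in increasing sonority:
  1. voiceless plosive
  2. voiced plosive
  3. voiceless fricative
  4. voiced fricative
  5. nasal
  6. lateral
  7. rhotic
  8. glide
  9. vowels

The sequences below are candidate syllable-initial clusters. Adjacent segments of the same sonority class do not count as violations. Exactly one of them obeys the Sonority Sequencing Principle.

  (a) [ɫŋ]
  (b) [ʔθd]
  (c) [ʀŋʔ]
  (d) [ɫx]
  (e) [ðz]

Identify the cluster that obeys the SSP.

e

(a) [ɫŋ]: profile 6-5 — violates.
(b) [ʔθd]: profile 1-3-2 — violates.
(c) [ʀŋʔ]: profile 7-5-1 — violates.
(d) [ɫx]: profile 6-3 — violates.
(e) [ðz]: profile 4-4 — obeys.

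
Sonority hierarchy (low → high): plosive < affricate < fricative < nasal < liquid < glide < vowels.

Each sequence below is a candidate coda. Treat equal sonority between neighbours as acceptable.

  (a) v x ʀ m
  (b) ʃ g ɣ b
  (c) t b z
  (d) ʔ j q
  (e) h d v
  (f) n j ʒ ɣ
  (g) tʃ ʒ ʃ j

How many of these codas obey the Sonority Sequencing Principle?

(a) v x ʀ m: profile 3-3-5-4 — violates.
(b) ʃ g ɣ b: profile 3-1-3-1 — violates.
(c) t b z: profile 1-1-3 — violates.
(d) ʔ j q: profile 1-6-1 — violates.
(e) h d v: profile 3-1-3 — violates.
(f) n j ʒ ɣ: profile 4-6-3-3 — violates.
(g) tʃ ʒ ʃ j: profile 2-3-3-6 — violates.

0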